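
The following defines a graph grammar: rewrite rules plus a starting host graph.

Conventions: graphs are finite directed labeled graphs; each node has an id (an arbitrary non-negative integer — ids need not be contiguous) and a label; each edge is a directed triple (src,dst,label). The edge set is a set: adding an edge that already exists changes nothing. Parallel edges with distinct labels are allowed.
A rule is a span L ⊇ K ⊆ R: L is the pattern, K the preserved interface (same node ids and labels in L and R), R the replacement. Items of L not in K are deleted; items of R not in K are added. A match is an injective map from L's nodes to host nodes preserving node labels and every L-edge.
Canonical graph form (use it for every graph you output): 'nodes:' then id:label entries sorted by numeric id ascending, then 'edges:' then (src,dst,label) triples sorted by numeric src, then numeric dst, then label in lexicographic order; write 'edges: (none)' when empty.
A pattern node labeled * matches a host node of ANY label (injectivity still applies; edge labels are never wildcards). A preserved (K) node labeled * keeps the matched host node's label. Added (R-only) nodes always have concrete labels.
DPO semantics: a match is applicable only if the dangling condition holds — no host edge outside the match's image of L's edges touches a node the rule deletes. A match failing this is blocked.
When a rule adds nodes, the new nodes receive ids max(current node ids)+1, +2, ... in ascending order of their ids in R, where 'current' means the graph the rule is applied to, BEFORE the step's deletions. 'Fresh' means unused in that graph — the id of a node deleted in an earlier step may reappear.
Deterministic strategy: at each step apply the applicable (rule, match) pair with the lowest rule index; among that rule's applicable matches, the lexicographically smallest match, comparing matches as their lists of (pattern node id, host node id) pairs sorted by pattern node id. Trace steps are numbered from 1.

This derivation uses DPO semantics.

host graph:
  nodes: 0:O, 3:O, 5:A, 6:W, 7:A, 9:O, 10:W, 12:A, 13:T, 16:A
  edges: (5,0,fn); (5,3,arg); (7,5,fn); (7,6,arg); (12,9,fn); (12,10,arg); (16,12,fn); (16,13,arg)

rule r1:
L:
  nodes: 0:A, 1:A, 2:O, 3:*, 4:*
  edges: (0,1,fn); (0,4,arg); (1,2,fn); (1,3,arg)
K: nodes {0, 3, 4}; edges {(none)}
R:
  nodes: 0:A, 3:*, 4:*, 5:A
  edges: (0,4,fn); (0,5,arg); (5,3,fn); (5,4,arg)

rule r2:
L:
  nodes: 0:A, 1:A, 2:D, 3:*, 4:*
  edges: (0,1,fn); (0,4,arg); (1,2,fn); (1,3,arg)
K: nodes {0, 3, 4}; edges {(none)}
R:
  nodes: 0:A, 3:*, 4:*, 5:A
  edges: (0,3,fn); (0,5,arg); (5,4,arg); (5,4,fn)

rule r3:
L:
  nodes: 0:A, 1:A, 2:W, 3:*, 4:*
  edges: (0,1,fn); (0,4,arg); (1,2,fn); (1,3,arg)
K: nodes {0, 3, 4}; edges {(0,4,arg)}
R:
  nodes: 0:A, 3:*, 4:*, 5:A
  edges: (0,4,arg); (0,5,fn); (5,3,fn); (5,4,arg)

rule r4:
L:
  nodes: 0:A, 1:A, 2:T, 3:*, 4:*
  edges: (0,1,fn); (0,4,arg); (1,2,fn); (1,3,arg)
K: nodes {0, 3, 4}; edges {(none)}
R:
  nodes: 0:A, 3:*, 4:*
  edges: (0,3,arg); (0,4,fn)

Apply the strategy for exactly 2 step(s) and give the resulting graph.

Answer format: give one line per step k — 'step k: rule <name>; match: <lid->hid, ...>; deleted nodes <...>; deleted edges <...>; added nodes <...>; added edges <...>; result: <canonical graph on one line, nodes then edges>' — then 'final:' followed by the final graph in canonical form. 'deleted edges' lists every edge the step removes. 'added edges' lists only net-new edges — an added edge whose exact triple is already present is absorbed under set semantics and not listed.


step 1: rule r1; match: 0->7, 1->5, 2->0, 3->3, 4->6; deleted nodes 0, 5; deleted edges (5,0,fn); (5,3,arg); (7,5,fn); (7,6,arg); added nodes 17; added edges (7,6,fn); (7,17,arg); (17,3,fn); (17,6,arg); result: nodes: 3:O, 6:W, 7:A, 9:O, 10:W, 12:A, 13:T, 16:A, 17:A edges: (7,6,fn); (7,17,arg); (12,9,fn); (12,10,arg); (16,12,fn); (16,13,arg); (17,3,fn); (17,6,arg)
step 2: rule r1; match: 0->16, 1->12, 2->9, 3->10, 4->13; deleted nodes 9, 12; deleted edges (12,9,fn); (12,10,arg); (16,12,fn); (16,13,arg); added nodes 18; added edges (16,13,fn); (16,18,arg); (18,10,fn); (18,13,arg); result: nodes: 3:O, 6:W, 7:A, 10:W, 13:T, 16:A, 17:A, 18:A edges: (7,6,fn); (7,17,arg); (16,13,fn); (16,18,arg); (17,3,fn); (17,6,arg); (18,10,fn); (18,13,arg)
final:
nodes: 3:O, 6:W, 7:A, 10:W, 13:T, 16:A, 17:A, 18:A
edges: (7,6,fn); (7,17,arg); (16,13,fn); (16,18,arg); (17,3,fn); (17,6,arg); (18,10,fn); (18,13,arg)


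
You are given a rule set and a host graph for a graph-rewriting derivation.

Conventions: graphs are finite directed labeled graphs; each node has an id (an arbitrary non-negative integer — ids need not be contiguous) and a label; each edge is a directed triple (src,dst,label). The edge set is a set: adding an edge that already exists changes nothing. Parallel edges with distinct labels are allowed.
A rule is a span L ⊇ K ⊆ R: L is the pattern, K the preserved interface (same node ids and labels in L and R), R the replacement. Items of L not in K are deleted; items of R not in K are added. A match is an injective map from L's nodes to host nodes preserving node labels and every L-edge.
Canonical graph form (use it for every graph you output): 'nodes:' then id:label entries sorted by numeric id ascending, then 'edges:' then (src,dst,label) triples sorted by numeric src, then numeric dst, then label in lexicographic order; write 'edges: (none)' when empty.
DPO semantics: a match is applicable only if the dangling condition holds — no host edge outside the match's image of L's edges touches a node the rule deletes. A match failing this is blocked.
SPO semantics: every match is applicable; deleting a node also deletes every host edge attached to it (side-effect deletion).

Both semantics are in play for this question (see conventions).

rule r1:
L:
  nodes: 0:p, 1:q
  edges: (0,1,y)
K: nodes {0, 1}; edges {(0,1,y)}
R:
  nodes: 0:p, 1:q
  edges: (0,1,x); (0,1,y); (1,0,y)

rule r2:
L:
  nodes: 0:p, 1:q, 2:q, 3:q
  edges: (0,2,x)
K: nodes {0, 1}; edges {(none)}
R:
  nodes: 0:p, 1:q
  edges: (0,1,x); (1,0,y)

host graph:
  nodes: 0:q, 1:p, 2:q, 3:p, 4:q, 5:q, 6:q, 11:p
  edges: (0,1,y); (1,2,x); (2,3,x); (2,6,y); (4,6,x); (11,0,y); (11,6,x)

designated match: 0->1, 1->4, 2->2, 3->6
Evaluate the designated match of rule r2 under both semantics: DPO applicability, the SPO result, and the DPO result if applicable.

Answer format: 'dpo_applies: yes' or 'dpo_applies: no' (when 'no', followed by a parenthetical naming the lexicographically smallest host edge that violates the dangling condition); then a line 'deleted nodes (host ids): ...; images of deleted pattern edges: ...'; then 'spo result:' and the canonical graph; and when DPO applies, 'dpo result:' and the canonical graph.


dpo_applies: no
(the rule deletes node 2, which keeps host edge (2,3,x) outside the match image — the dangling condition fails, DPO blocks; SPO proceeds and side-deletes such edges)
deleted nodes (host ids): 2, 6; images of deleted pattern edges: (1,2,x)
spo result:
nodes: 0:q, 1:p, 3:p, 4:q, 5:q, 11:p
edges: (0,1,y); (1,4,x); (4,1,y); (11,0,y)


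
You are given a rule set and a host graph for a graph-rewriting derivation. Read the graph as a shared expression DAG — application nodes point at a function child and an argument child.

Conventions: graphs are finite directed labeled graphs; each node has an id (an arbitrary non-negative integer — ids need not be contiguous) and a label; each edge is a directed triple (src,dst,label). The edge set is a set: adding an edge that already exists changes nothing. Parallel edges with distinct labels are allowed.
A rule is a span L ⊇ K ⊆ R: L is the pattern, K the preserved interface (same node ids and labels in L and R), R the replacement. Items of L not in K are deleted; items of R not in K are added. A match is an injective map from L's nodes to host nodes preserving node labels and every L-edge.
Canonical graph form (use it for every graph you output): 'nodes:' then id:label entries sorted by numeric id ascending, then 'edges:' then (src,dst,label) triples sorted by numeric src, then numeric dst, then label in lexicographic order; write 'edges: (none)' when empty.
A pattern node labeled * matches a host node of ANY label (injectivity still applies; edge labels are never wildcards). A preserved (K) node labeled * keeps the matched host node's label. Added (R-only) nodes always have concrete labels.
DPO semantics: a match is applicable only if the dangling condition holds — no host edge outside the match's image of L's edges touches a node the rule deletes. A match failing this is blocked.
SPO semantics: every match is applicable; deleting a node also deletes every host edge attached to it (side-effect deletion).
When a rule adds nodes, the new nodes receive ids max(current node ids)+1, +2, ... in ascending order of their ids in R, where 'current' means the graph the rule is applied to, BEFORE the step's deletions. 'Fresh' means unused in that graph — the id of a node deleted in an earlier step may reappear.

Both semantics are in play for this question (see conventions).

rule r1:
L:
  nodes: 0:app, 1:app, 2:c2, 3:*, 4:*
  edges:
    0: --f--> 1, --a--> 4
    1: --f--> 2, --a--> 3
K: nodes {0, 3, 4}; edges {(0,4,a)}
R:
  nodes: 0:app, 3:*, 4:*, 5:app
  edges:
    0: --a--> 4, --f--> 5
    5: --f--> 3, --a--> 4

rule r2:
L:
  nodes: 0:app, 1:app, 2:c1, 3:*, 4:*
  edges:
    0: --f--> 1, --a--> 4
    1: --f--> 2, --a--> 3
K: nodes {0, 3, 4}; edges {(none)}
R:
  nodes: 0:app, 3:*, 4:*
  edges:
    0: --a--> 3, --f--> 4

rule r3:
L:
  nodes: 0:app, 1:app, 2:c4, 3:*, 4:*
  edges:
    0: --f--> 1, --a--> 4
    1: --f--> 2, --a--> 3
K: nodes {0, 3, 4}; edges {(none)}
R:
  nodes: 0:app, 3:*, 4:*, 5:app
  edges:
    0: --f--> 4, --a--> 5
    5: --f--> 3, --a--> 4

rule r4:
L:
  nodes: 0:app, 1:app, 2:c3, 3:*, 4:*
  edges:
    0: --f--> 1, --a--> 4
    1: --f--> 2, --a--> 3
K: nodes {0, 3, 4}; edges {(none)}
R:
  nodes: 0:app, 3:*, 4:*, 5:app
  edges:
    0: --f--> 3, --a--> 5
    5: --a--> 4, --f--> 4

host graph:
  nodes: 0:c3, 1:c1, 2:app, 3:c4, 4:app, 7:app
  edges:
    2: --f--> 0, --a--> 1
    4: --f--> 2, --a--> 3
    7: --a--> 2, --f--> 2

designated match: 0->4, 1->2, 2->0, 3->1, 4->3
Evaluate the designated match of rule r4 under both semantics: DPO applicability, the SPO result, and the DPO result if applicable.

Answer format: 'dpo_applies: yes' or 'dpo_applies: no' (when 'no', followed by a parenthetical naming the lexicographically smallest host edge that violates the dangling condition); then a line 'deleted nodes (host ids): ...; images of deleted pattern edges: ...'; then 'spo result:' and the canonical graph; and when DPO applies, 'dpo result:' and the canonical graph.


dpo_applies: no
(the rule deletes node 2, which keeps host edge (7,2,a) outside the match image — the dangling condition fails, DPO blocks; SPO proceeds and side-deletes such edges)
deleted nodes (host ids): 0, 2; images of deleted pattern edges: (2,0,f); (2,1,a); (4,2,f); (4,3,a)
spo result:
nodes: 1:c1, 3:c4, 4:app, 7:app, 8:app
edges: (4,1,f); (4,8,a); (8,3,a); (8,3,f)


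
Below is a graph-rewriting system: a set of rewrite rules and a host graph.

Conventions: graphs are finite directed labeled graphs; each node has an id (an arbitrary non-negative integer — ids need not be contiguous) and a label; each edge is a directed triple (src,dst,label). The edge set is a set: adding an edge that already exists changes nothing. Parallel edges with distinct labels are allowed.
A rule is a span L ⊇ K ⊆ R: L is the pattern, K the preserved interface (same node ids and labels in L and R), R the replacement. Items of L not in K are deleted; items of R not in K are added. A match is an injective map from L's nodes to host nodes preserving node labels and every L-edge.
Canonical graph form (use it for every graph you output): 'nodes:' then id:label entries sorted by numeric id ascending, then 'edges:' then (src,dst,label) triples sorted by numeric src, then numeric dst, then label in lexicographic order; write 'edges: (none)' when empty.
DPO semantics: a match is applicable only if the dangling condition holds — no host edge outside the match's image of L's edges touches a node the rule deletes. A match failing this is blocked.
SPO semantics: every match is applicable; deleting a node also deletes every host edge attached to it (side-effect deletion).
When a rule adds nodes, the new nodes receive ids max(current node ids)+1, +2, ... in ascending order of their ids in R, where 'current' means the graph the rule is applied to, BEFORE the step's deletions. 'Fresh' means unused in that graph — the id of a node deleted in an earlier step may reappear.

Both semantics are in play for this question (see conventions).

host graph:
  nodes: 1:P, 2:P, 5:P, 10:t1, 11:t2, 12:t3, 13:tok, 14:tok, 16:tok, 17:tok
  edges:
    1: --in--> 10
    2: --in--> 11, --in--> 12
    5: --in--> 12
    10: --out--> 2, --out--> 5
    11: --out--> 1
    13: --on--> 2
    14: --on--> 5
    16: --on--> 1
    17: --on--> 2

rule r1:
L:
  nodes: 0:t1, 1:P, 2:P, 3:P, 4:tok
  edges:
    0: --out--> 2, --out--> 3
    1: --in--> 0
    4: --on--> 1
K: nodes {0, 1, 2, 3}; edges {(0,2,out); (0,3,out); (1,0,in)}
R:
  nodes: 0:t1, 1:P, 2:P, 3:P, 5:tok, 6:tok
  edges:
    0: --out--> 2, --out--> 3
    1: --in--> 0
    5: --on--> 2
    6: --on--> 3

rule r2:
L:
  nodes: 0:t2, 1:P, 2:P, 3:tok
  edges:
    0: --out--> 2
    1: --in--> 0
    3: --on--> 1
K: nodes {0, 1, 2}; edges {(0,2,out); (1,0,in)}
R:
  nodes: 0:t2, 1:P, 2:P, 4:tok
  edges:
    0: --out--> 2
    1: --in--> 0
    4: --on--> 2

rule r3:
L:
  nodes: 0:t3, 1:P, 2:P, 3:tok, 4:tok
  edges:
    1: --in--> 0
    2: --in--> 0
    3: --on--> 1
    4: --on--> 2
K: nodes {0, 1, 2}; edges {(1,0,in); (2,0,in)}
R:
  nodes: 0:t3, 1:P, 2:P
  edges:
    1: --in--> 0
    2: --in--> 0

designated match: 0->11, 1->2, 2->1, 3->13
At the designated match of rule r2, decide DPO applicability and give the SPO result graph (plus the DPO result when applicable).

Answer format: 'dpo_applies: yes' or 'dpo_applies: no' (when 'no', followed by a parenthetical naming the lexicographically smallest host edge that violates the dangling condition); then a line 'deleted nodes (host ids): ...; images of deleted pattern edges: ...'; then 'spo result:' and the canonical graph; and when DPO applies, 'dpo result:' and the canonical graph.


dpo_applies: yes
deleted nodes (host ids): 13; images of deleted pattern edges: (13,2,on)
spo result:
nodes: 1:P, 2:P, 5:P, 10:t1, 11:t2, 12:t3, 14:tok, 16:tok, 17:tok, 18:tok
edges: (1,10,in); (2,11,in); (2,12,in); (5,12,in); (10,2,out); (10,5,out); (11,1,out); (14,5,on); (16,1,on); (17,2,on); (18,1,on)
dpo result:
nodes: 1:P, 2:P, 5:P, 10:t1, 11:t2, 12:t3, 14:tok, 16:tok, 17:tok, 18:tok
edges: (1,10,in); (2,11,in); (2,12,in); (5,12,in); (10,2,out); (10,5,out); (11,1,out); (14,5,on); (16,1,on); (17,2,on); (18,1,on)


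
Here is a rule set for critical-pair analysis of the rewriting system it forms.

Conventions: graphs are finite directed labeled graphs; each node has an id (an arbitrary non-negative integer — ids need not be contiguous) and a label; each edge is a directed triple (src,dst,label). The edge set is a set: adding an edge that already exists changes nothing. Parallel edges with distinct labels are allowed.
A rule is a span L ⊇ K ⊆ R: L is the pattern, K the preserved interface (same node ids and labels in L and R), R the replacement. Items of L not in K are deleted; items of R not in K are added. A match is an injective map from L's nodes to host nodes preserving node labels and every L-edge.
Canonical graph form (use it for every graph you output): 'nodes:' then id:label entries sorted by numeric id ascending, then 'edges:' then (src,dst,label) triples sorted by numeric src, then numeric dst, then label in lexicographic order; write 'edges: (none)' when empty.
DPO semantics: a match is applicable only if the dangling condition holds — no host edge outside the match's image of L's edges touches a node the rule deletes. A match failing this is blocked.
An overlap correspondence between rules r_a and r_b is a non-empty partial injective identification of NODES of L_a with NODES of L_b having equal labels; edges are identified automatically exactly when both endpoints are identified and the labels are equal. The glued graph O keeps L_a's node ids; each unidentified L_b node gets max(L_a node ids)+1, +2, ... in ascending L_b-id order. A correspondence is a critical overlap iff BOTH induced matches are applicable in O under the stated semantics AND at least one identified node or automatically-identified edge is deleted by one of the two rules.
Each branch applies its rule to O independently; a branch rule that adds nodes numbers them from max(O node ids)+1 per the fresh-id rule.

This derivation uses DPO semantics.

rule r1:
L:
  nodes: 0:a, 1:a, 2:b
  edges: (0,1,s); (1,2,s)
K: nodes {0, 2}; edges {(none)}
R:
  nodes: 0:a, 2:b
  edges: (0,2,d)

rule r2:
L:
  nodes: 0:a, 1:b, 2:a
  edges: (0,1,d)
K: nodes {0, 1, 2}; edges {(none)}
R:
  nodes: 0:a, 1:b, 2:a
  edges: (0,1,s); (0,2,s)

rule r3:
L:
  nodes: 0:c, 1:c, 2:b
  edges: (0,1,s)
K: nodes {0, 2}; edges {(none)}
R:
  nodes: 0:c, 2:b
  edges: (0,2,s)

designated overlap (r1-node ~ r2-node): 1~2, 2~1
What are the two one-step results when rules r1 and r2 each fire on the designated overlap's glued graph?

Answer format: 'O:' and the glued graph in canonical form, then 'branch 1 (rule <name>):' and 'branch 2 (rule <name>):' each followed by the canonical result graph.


O:
nodes: 0:a, 1:a, 2:b, 3:a
edges: (0,1,s); (1,2,s); (3,2,d)
branch 1 (rule r1):
nodes: 0:a, 2:b, 3:a
edges: (0,2,d); (3,2,d)
branch 2 (rule r2):
nodes: 0:a, 1:a, 2:b, 3:a
edges: (0,1,s); (1,2,s); (3,1,s); (3,2,s)


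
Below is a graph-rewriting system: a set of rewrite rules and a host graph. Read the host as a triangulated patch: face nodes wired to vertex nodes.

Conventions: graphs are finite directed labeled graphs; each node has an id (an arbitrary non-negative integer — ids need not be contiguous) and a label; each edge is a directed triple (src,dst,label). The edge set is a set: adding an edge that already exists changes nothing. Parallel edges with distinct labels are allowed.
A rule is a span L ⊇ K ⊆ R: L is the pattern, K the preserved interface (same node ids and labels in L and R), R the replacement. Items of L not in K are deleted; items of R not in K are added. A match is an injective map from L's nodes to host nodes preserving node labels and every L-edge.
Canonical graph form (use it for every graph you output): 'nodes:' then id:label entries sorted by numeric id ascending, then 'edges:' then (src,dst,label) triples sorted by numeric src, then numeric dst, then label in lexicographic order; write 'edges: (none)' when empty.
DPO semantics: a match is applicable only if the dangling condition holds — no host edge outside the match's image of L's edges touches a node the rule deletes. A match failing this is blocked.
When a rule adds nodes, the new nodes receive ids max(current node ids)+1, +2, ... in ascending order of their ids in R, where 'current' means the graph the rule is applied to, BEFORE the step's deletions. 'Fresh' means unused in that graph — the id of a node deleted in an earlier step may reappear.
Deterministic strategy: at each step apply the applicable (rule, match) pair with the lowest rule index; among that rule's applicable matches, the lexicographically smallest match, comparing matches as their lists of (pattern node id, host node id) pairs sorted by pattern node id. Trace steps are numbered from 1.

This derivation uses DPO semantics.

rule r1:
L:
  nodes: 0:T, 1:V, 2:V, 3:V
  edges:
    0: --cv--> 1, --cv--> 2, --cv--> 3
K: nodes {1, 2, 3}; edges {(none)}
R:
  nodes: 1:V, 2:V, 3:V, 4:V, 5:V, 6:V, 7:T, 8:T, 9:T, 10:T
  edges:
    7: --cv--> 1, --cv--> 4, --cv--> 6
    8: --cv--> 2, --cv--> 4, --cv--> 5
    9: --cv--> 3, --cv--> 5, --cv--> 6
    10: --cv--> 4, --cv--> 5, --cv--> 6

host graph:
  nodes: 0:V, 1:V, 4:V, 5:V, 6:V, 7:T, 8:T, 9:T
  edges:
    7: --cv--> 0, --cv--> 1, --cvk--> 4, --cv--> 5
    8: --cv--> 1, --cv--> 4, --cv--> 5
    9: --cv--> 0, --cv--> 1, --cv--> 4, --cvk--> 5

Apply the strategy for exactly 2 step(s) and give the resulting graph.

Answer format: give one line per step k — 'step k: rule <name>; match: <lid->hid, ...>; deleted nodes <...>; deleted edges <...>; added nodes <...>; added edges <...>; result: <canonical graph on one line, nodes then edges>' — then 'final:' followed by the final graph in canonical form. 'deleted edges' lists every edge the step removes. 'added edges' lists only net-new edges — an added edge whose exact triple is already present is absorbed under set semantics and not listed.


step 1: rule r1; match: 0->8, 1->1, 2->4, 3->5; deleted nodes 8; deleted edges (8,1,cv); (8,4,cv); (8,5,cv); added nodes 10, 11, 12, 13, 14, 15, 16; added edges (13,1,cv); (13,10,cv); (13,12,cv); (14,4,cv); (14,10,cv); (14,11,cv); (15,5,cv); (15,11,cv); (15,12,cv); (16,10,cv); (16,11,cv); (16,12,cv); result: nodes: 0:V, 1:V, 4:V, 5:V, 6:V, 7:T, 9:T, 10:V, 11:V, 12:V, 13:T, 14:T, 15:T, 16:T edges: (7,0,cv); (7,1,cv); (7,4,cvk); (7,5,cv); (9,0,cv); (9,1,cv); (9,4,cv); (9,5,cvk); (13,1,cv); (13,10,cv); (13,12,cv); (14,4,cv); (14,10,cv); (14,11,cv); (15,5,cv); (15,11,cv); (15,12,cv); (16,10,cv); (16,11,cv); (16,12,cv)
step 2: rule r1; match: 0->13, 1->1, 2->10, 3->12; deleted nodes 13; deleted edges (13,1,cv); (13,10,cv); (13,12,cv); added nodes 17, 18, 19, 20, 21, 22, 23; added edges (20,1,cv); (20,17,cv); (20,19,cv); (21,10,cv); (21,17,cv); (21,18,cv); (22,12,cv); (22,18,cv); (22,19,cv); (23,17,cv); (23,18,cv); (23,19,cv); result: nodes: 0:V, 1:V, 4:V, 5:V, 6:V, 7:T, 9:T, 10:V, 11:V, 12:V, 14:T, 15:T, 16:T, 17:V, 18:V, 19:V, 20:T, 21:T, 22:T, 23:T edges: (7,0,cv); (7,1,cv); (7,4,cvk); (7,5,cv); (9,0,cv); (9,1,cv); (9,4,cv); (9,5,cvk); (14,4,cv); (14,10,cv); (14,11,cv); (15,5,cv); (15,11,cv); (15,12,cv); (16,10,cv); (16,11,cv); (16,12,cv); (20,1,cv); (20,17,cv); (20,19,cv); (21,10,cv); (21,17,cv); (21,18,cv); (22,12,cv); (22,18,cv); (22,19,cv); (23,17,cv); (23,18,cv); (23,19,cv)
final:
nodes: 0:V, 1:V, 4:V, 5:V, 6:V, 7:T, 9:T, 10:V, 11:V, 12:V, 14:T, 15:T, 16:T, 17:V, 18:V, 19:V, 20:T, 21:T, 22:T, 23:T
edges: (7,0,cv); (7,1,cv); (7,4,cvk); (7,5,cv); (9,0,cv); (9,1,cv); (9,4,cv); (9,5,cvk); (14,4,cv); (14,10,cv); (14,11,cv); (15,5,cv); (15,11,cv); (15,12,cv); (16,10,cv); (16,11,cv); (16,12,cv); (20,1,cv); (20,17,cv); (20,19,cv); (21,10,cv); (21,17,cv); (21,18,cv); (22,12,cv); (22,18,cv); (22,19,cv); (23,17,cv); (23,18,cv); (23,19,cv)


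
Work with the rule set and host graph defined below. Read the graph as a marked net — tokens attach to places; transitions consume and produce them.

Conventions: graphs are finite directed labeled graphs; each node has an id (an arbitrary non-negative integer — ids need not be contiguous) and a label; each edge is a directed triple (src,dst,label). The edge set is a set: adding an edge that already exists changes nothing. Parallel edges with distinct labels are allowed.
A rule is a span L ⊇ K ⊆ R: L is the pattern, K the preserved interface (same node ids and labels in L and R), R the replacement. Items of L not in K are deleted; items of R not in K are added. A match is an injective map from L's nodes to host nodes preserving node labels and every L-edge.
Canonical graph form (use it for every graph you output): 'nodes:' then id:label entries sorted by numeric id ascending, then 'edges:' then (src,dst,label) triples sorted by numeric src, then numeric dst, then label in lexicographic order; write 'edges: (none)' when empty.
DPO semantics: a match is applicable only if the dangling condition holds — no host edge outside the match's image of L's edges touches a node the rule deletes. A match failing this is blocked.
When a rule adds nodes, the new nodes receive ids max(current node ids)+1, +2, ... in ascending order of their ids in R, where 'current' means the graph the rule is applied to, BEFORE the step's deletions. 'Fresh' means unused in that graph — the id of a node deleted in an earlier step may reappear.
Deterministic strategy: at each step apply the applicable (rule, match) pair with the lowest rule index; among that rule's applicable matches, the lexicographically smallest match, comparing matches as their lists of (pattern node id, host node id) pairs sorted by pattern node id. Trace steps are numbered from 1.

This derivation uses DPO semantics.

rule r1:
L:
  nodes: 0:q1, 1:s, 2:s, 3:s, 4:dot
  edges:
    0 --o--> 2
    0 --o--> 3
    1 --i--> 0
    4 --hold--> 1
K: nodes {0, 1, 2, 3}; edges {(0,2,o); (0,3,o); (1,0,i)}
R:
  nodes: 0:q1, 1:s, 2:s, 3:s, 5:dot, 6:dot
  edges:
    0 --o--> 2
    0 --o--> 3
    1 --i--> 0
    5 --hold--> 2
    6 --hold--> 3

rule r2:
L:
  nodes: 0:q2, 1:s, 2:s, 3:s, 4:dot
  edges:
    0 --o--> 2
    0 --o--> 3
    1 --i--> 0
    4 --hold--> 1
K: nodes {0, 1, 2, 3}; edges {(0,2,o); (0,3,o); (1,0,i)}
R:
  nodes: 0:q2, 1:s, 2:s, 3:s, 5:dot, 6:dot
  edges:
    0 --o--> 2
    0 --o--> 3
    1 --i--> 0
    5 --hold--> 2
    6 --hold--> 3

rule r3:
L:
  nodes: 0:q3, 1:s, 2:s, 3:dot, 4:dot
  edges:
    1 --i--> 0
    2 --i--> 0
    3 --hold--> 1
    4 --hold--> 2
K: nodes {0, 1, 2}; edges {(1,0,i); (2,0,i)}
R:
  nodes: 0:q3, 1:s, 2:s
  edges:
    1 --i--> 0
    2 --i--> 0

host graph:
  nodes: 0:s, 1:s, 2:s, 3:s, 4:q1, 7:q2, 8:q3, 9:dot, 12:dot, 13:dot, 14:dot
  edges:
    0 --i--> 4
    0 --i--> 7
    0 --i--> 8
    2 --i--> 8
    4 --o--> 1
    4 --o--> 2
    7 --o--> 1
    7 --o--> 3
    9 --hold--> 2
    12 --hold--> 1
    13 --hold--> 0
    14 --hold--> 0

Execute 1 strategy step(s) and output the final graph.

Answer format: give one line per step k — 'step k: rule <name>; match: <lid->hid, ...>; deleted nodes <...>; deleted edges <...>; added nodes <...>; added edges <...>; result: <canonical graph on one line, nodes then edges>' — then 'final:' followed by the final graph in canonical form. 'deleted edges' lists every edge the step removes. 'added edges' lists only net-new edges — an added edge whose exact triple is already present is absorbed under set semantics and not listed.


step 1: rule r1; match: 0->4, 1->0, 2->1, 3->2, 4->13; deleted nodes 13; deleted edges (13,0,hold); added nodes 15, 16; added edges (15,1,hold); (16,2,hold); result: nodes: 0:s, 1:s, 2:s, 3:s, 4:q1, 7:q2, 8:q3, 9:dot, 12:dot, 14:dot, 15:dot, 16:dot edges: (0,4,i); (0,7,i); (0,8,i); (2,8,i); (4,1,o); (4,2,o); (7,1,o); (7,3,o); (9,2,hold); (12,1,hold); (14,0,hold); (15,1,hold); (16,2,hold)
final:
nodes: 0:s, 1:s, 2:s, 3:s, 4:q1, 7:q2, 8:q3, 9:dot, 12:dot, 14:dot, 15:dot, 16:dot
edges: (0,4,i); (0,7,i); (0,8,i); (2,8,i); (4,1,o); (4,2,o); (7,1,o); (7,3,o); (9,2,hold); (12,1,hold); (14,0,hold); (15,1,hold); (16,2,hold)


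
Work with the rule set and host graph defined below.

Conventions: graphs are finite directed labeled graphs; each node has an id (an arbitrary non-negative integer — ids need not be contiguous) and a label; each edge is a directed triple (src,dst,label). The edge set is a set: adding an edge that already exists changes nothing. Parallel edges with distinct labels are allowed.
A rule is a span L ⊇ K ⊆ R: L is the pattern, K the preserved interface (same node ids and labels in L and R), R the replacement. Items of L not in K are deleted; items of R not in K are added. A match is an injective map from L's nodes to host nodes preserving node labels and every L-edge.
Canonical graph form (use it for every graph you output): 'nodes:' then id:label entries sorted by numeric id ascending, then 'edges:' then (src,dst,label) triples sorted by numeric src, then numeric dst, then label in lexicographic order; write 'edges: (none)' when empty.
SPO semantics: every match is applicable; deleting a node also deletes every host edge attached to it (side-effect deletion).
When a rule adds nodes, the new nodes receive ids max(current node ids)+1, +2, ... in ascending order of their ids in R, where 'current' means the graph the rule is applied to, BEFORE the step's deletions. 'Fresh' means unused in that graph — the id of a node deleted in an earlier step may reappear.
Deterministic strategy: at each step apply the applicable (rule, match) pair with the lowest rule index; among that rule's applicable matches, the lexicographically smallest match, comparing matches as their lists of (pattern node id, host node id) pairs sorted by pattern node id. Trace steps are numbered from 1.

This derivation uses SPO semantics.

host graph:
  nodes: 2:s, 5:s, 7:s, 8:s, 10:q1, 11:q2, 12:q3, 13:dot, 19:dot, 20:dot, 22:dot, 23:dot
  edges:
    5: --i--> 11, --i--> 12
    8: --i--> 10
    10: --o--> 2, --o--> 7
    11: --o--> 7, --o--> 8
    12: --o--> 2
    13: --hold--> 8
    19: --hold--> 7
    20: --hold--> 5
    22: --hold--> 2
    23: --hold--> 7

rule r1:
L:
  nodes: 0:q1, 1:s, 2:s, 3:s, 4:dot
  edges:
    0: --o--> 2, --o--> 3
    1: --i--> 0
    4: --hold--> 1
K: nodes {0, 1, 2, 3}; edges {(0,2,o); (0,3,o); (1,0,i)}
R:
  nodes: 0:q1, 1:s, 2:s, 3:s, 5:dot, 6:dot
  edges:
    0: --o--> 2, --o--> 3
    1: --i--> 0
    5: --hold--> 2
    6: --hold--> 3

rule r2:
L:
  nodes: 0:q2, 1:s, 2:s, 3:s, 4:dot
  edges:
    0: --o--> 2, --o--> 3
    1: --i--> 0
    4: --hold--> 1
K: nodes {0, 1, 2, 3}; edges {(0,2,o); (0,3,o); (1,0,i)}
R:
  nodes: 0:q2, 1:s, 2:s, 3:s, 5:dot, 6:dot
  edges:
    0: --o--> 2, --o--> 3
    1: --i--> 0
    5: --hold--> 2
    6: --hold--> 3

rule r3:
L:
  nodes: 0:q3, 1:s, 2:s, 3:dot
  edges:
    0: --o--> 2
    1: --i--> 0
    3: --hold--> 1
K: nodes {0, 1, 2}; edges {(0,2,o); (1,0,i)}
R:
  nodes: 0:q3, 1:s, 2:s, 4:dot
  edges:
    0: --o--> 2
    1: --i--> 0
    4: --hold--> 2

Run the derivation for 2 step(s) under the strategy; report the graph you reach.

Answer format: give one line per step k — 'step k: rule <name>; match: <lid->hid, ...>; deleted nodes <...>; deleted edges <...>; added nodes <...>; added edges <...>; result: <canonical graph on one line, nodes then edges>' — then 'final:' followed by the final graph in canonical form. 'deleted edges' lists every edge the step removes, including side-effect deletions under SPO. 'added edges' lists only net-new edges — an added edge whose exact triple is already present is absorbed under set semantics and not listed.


step 1: rule r1; match: 0->10, 1->8, 2->2, 3->7, 4->13; deleted nodes 13; deleted edges (13,8,hold); added nodes 24, 25; added edges (24,2,hold); (25,7,hold); result: nodes: 2:s, 5:s, 7:s, 8:s, 10:q1, 11:q2, 12:q3, 19:dot, 20:dot, 22:dot, 23:dot, 24:dot, 25:dot edges: (5,11,i); (5,12,i); (8,10,i); (10,2,o); (10,7,o); (11,7,o); (11,8,o); (12,2,o); (19,7,hold); (20,5,hold); (22,2,hold); (23,7,hold); (24,2,hold); (25,7,hold)
step 2: rule r2; match: 0->11, 1->5, 2->7, 3->8, 4->20; deleted nodes 20; deleted edges (20,5,hold); added nodes 26, 27; added edges (26,7,hold); (27,8,hold); result: nodes: 2:s, 5:s, 7:s, 8:s, 10:q1, 11:q2, 12:q3, 19:dot, 22:dot, 23:dot, 24:dot, 25:dot, 26:dot, 27:dot edges: (5,11,i); (5,12,i); (8,10,i); (10,2,o); (10,7,o); (11,7,o); (11,8,o); (12,2,o); (19,7,hold); (22,2,hold); (23,7,hold); (24,2,hold); (25,7,hold); (26,7,hold); (27,8,hold)
final:
nodes: 2:s, 5:s, 7:s, 8:s, 10:q1, 11:q2, 12:q3, 19:dot, 22:dot, 23:dot, 24:dot, 25:dot, 26:dot, 27:dot
edges: (5,11,i); (5,12,i); (8,10,i); (10,2,o); (10,7,o); (11,7,o); (11,8,o); (12,2,o); (19,7,hold); (22,2,hold); (23,7,hold); (24,2,hold); (25,7,hold); (26,7,hold); (27,8,hold)


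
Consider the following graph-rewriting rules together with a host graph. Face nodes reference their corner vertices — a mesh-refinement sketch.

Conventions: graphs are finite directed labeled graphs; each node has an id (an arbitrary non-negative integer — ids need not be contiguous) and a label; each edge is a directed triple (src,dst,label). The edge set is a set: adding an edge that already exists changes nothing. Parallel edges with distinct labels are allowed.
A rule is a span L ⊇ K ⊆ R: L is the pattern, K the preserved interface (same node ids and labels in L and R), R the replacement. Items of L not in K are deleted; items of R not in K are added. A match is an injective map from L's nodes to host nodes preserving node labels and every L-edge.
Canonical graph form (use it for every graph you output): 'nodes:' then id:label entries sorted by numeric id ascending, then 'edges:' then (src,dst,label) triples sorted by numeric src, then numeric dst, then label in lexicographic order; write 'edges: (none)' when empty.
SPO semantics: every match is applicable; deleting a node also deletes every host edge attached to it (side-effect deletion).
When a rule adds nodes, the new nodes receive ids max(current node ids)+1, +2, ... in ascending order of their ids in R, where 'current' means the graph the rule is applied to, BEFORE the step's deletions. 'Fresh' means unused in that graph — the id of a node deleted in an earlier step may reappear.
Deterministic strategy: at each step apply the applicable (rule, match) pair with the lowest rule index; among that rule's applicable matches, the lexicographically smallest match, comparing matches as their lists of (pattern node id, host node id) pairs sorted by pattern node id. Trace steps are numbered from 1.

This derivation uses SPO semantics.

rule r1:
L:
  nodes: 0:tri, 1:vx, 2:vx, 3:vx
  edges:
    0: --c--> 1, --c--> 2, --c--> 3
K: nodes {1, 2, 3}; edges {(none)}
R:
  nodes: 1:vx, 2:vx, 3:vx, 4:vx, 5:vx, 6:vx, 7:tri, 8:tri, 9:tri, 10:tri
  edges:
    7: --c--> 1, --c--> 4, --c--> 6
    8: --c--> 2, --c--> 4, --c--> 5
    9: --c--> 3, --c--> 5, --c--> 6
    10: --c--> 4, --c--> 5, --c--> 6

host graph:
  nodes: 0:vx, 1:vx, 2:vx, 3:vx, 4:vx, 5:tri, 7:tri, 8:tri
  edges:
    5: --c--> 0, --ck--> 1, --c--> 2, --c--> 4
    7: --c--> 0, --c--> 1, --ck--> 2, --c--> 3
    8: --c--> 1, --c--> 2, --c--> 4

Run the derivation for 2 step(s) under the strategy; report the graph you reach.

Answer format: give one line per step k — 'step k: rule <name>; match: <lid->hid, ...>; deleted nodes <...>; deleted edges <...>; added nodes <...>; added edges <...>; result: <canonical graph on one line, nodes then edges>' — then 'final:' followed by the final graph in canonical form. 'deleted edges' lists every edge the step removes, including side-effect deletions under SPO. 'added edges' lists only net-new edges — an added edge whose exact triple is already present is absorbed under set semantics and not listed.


step 1: rule r1; match: 0->5, 1->0, 2->2, 3->4; deleted nodes 5; deleted edges (5,0,c); (5,1,ck); (5,2,c); (5,4,c); added nodes 9, 10, 11, 12, 13, 14, 15; added edges (12,0,c); (12,9,c); (12,11,c); (13,2,c); (13,9,c); (13,10,c); (14,4,c); (14,10,c); (14,11,c); (15,9,c); (15,10,c); (15,11,c); result: nodes: 0:vx, 1:vx, 2:vx, 3:vx, 4:vx, 7:tri, 8:tri, 9:vx, 10:vx, 11:vx, 12:tri, 13:tri, 14:tri, 15:tri edges: (7,0,c); (7,1,c); (7,2,ck); (7,3,c); (8,1,c); (8,2,c); (8,4,c); (12,0,c); (12,9,c); (12,11,c); (13,2,c); (13,9,c); (13,10,c); (14,4,c); (14,10,c); (14,11,c); (15,9,c); (15,10,c); (15,11,c)
step 2: rule r1; match: 0->7, 1->0, 2->1, 3->3; deleted nodes 7; deleted edges (7,0,c); (7,1,c); (7,2,ck); (7,3,c); added nodes 16, 17, 18, 19, 20, 21, 22; added edges (19,0,c); (19,16,c); (19,18,c); (20,1,c); (20,16,c); (20,17,c); (21,3,c); (21,17,c); (21,18,c); (22,16,c); (22,17,c); (22,18,c); result: nodes: 0:vx, 1:vx, 2:vx, 3:vx, 4:vx, 8:tri, 9:vx, 10:vx, 11:vx, 12:tri, 13:tri, 14:tri, 15:tri, 16:vx, 17:vx, 18:vx, 19:tri, 20:tri, 21:tri, 22:tri edges: (8,1,c); (8,2,c); (8,4,c); (12,0,c); (12,9,c); (12,11,c); (13,2,c); (13,9,c); (13,10,c); (14,4,c); (14,10,c); (14,11,c); (15,9,c); (15,10,c); (15,11,c); (19,0,c); (19,16,c); (19,18,c); (20,1,c); (20,16,c); (20,17,c); (21,3,c); (21,17,c); (21,18,c); (22,16,c); (22,17,c); (22,18,c)
final:
nodes: 0:vx, 1:vx, 2:vx, 3:vx, 4:vx, 8:tri, 9:vx, 10:vx, 11:vx, 12:tri, 13:tri, 14:tri, 15:tri, 16:vx, 17:vx, 18:vx, 19:tri, 20:tri, 21:tri, 22:tri
edges: (8,1,c); (8,2,c); (8,4,c); (12,0,c); (12,9,c); (12,11,c); (13,2,c); (13,9,c); (13,10,c); (14,4,c); (14,10,c); (14,11,c); (15,9,c); (15,10,c); (15,11,c); (19,0,c); (19,16,c); (19,18,c); (20,1,c); (20,16,c); (20,17,c); (21,3,c); (21,17,c); (21,18,c); (22,16,c); (22,17,c); (22,18,c)


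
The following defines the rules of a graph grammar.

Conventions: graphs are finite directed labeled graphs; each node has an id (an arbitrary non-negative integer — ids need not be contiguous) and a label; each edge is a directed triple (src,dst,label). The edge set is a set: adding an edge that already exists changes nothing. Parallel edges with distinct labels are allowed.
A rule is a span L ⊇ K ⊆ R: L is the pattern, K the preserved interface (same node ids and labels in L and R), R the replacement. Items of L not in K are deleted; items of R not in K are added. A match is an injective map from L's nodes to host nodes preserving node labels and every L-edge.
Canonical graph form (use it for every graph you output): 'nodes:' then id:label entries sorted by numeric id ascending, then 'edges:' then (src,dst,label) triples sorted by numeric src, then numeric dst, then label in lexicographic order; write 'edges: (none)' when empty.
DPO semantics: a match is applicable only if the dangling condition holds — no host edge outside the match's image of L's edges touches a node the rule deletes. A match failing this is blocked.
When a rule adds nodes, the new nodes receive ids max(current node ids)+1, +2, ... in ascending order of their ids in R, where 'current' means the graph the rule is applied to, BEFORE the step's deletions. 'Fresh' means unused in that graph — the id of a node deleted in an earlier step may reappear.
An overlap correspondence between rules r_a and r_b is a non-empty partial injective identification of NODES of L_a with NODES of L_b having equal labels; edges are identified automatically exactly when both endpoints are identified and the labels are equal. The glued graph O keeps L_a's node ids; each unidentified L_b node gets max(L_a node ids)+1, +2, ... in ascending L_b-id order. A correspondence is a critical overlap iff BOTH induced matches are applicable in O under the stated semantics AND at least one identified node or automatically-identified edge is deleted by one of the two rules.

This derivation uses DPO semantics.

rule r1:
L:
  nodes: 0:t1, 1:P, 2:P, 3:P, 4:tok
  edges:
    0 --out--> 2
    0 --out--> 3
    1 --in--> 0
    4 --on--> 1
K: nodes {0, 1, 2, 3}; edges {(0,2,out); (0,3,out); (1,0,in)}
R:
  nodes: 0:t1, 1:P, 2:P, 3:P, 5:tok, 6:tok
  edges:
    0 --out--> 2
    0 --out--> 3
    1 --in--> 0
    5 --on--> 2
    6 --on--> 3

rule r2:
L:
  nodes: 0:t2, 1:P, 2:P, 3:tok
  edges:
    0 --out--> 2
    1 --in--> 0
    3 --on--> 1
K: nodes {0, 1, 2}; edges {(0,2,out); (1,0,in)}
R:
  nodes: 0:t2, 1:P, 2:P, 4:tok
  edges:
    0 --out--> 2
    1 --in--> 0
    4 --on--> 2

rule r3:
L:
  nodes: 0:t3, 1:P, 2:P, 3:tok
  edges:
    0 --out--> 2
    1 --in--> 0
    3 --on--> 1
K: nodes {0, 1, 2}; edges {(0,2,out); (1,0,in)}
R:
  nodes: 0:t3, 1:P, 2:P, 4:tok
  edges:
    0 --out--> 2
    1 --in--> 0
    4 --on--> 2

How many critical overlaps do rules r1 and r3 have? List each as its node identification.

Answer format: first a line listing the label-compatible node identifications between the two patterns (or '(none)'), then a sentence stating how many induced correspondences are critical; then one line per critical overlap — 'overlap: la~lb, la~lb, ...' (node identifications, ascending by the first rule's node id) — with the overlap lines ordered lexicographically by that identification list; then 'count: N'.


label-compatible node identifications between L(r1) and L(r3): 1~1, 1~2, 2~1, 2~2, 3~1, 3~2, 4~3
3 of the induced correspondences are critical overlaps of r1 and r3.
overlap: 1~1, 2~2, 4~3
overlap: 1~1, 3~2, 4~3
overlap: 1~1, 4~3
count: 3


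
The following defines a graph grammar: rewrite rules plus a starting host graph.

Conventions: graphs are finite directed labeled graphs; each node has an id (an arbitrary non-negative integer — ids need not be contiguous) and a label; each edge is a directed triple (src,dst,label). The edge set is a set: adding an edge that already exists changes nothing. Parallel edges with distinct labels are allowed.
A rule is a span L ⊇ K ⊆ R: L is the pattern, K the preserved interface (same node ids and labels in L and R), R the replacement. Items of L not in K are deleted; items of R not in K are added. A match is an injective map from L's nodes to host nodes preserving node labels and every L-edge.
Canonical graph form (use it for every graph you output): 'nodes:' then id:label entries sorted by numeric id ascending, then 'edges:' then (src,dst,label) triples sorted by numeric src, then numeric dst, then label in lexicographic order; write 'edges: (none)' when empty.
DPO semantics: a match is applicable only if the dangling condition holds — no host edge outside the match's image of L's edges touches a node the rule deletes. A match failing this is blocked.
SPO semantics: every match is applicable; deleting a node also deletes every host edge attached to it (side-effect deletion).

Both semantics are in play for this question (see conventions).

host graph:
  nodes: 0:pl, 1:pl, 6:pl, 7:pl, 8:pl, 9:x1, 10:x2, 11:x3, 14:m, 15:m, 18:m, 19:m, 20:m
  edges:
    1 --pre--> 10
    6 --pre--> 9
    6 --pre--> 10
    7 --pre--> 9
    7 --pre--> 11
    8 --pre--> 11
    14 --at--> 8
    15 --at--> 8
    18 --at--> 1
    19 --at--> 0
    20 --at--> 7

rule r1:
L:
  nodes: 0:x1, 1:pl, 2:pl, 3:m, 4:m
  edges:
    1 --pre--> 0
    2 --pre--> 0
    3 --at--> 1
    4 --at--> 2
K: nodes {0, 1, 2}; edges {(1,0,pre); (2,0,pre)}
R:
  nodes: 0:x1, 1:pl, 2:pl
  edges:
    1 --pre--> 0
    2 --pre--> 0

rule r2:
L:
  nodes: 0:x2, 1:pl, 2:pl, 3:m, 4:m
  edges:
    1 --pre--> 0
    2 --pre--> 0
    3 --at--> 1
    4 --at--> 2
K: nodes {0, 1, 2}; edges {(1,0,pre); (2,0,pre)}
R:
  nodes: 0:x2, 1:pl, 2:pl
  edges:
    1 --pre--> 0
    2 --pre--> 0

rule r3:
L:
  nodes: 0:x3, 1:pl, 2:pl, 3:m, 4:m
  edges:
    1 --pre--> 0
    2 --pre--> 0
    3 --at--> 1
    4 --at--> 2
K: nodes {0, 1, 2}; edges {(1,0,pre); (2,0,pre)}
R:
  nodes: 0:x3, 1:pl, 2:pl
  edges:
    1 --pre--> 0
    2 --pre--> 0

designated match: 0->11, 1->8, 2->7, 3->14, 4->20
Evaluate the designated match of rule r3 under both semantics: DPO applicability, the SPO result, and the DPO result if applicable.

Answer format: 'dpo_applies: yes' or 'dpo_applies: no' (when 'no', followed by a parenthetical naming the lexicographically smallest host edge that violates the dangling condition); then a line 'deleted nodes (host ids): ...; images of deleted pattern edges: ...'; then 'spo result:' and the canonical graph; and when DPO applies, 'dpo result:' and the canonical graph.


dpo_applies: yes
deleted nodes (host ids): 14, 20; images of deleted pattern edges: (14,8,at); (20,7,at)
spo result:
nodes: 0:pl, 1:pl, 6:pl, 7:pl, 8:pl, 9:x1, 10:x2, 11:x3, 15:m, 18:m, 19:m
edges: (1,10,pre); (6,9,pre); (6,10,pre); (7,9,pre); (7,11,pre); (8,11,pre); (15,8,at); (18,1,at); (19,0,at)
dpo result:
nodes: 0:pl, 1:pl, 6:pl, 7:pl, 8:pl, 9:x1, 10:x2, 11:x3, 15:m, 18:m, 19:m
edges: (1,10,pre); (6,9,pre); (6,10,pre); (7,9,pre); (7,11,pre); (8,11,pre); (15,8,at); (18,1,at); (19,0,at)
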